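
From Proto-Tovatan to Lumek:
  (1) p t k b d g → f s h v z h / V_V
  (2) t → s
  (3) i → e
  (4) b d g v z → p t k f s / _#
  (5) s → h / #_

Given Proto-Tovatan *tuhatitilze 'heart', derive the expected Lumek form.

Lumek: *tuhatitilze > tuhasisilze > suhasisilze > suhaseselze > huhaseselze  (by intervocalic lenition, unconditioned shift, vowel merger, debuccalisation)

huhaseselze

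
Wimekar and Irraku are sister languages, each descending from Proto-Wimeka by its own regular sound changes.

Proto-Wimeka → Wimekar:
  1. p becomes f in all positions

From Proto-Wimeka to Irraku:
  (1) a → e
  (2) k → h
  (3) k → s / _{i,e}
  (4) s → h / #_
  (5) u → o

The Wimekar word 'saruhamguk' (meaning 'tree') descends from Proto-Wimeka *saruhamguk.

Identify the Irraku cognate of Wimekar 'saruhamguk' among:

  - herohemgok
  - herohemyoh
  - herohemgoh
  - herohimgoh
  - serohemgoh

herohemgoh

Irraku: *saruhamguk
  saruhamguk → seruhemguk   [vowel merger]
  seruhemguk → seruhemguh   [unconditioned shift]
  seruhemguh (rule 3 does not apply)
  seruhemguh → heruhemguh   [debuccalisation]
  heruhemguh → herohemgoh   [vowel merger]
  giving Irraku herohemgoh.
The other candidates each miss or misapply at least one Irraku change.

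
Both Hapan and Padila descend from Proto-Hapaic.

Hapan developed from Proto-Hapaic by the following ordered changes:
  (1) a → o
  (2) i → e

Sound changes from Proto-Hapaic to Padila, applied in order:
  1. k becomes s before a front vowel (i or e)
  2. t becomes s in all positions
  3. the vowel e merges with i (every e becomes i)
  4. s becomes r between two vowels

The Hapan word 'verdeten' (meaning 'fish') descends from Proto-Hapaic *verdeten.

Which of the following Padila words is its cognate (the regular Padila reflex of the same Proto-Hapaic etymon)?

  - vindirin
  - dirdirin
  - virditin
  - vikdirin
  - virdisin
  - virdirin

Padila: *verdeten
  verdeten (rule 1 does not apply)
  verdeten → verdesen   [unconditioned shift]
  verdesen → virdisin   [vowel merger]
  virdisin → virdirin   [rhotacism]
  giving Padila virdirin.

virdirin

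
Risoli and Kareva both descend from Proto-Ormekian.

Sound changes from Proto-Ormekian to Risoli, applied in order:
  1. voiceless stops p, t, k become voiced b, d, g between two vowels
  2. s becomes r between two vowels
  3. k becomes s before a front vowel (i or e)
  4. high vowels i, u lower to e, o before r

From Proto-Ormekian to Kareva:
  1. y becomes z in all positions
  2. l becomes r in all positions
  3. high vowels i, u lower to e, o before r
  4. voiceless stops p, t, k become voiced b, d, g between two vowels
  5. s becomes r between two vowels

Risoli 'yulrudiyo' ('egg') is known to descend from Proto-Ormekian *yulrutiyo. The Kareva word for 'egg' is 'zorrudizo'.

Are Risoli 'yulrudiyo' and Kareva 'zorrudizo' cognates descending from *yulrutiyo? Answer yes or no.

yes

Derive the expected Kareva reflex of *yulrutiyo:
Kareva: *yulrutiyo > zulrutizo > zurrutizo > zorrutizo > zorrudizo  (by unconditioned shift, unconditioned shift, pre-rhotic lowering, intervocalic voicing)
Kareva 'zorrudizo' matches the regular reflex exactly, so the pair is cognate.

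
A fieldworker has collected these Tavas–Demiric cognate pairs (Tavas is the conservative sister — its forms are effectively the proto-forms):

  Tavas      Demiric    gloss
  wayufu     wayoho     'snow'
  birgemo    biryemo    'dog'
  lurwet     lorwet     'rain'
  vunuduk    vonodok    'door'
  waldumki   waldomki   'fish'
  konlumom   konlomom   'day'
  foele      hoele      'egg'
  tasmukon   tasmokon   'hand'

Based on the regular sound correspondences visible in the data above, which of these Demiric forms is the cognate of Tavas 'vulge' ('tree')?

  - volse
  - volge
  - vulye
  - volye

vunuduk ~ vonodok, tasmukon ~ tasmokon — Tavas u corresponds to Demiric o after a consonant, before a consonant other than r, m, n, p, b, f, v.
birgemo ~ biryemo — Tavas g corresponds to Demiric y after a consonant, before a front vowel.
Applying these to Tavas 'vulge':
  vulge → volge   (u→o after a consonant, before a consonant other than r, m, n, p, b, f, v)
  volge → volye   (g→y after a consonant, before a front vowel)
So the Demiric cognate is 'volye'.

volye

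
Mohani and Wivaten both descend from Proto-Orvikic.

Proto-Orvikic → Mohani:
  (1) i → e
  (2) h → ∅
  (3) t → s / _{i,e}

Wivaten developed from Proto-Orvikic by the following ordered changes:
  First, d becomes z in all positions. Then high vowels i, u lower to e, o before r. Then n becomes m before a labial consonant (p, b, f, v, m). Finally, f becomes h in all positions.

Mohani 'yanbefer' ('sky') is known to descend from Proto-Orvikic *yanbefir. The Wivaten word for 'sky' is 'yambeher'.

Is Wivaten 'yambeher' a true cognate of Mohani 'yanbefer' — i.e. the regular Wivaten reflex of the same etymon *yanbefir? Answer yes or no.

Derive the expected Wivaten reflex of *yanbefir:
Wivaten: *yanbefir > yanbefer > yambefer > yambeher  (by pre-rhotic lowering, nasal place assimilation, unconditioned shift)
Wivaten 'yambeher' matches the regular reflex exactly, so the pair is cognate.

yes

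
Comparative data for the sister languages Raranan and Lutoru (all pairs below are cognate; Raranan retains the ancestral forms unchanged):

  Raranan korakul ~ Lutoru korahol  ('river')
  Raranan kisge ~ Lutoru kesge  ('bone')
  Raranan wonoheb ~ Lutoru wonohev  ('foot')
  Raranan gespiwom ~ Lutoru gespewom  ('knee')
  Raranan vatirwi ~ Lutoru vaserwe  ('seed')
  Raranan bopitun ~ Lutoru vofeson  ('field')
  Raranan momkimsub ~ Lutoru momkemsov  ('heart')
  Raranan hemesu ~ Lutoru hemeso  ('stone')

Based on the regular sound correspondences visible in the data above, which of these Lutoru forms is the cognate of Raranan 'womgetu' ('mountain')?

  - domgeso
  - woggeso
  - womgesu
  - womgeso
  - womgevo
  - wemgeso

bopitun ~ vofeson — Raranan t corresponds to Lutoru s between vowels (before a back vowel).
hemesu ~ hemeso — Raranan u corresponds to Lutoru o word-finally.
Applying these to Raranan 'womgetu':
  womgetu → womgesu   (t→s between vowels (before a back vowel))
  womgesu → womgeso   (u→o word-finally)
So the Lutoru cognate is 'womgeso'.

womgeso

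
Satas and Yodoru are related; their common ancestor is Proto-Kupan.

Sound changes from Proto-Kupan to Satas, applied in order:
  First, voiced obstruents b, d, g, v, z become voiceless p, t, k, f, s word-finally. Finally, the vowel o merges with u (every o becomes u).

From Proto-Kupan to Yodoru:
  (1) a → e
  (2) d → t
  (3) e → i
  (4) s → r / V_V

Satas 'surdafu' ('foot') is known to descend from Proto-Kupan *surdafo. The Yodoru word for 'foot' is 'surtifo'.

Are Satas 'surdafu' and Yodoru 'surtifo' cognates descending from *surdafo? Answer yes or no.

Derive the expected Yodoru reflex of *surdafo:
Yodoru: *surdafo > surdefo > surtefo > surtifo  (by vowel merger, unconditioned shift, vowel merger)
Yodoru 'surtifo' matches the regular reflex exactly, so the pair is cognate.

yes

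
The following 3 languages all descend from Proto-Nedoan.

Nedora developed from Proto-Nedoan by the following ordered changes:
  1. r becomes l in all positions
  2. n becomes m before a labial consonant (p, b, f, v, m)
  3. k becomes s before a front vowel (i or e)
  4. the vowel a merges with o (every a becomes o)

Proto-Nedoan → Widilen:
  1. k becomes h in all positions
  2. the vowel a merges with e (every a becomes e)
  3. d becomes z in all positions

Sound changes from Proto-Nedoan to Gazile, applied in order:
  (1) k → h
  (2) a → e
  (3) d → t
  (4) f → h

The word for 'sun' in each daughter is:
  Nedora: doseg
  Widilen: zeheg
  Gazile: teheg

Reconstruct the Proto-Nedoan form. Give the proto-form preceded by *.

Position 2: Nedora has o, Widilen has e, Gazile has e. Taking the neighbouring segments as reconstructed: Nedora o could go back to *a or *o; Widilen e could go back to *a or *e; Gazile e could go back to *a or *e — the one source consistent with every daughter is *a.
Position 3: Nedora has s, Widilen has h, Gazile has h. Taking the neighbouring segments as reconstructed: Nedora s could go back to *k or *s; Widilen h could go back to *k or *h; Gazile h could go back to *k or *f or *h — the one source consistent with every daughter is *k.
Continuing position by position gives *dakeg; check it forward:
Nedora: *dakeg > daseg > doseg  (by palatalisation, vowel merger)
Widilen: start from *dakeg.
  rule 1 (unconditioned shift): dakeg → daheg
  rule 2 (vowel merger): daheg → deheg
  rule 3 (unconditioned shift): deheg → zeheg
  ⇒ Widilen zeheg
Gazile: *dakeg
  dakeg → daheg   [unconditioned shift]
  daheg → deheg   [vowel merger]
  deheg → teheg   [unconditioned shift]
  teheg (rule 4 does not apply)
  giving Gazile teheg.
No other proto-form is consistent with every reflex, so the reconstruction is *dakeg.

*dakeg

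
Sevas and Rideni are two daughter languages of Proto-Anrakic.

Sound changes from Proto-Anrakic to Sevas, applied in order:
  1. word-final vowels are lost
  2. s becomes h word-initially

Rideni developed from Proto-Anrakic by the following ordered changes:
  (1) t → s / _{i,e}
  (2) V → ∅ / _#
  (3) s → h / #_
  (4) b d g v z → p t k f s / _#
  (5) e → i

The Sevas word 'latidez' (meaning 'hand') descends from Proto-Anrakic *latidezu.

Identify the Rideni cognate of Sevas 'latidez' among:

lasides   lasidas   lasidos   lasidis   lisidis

lasidis

Rideni: *latidezu
  latidezu → lasidezu   [palatalisation]
  lasidezu → lasidez   [apocope]
  lasidez (rule 3 does not apply)
  lasidez → lasides   [final devoicing]
  lasides → lasidis   [vowel merger]
  giving Rideni lasidis.
Among the options, 'lasidis' alone shows every Rideni change applied in order.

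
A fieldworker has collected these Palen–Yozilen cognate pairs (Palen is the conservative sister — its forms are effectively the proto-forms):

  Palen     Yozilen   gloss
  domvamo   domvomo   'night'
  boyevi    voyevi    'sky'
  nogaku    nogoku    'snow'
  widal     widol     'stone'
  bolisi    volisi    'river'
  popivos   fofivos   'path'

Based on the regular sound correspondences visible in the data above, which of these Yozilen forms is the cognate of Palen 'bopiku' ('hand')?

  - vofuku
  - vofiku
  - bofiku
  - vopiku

vofiku

boyevi ~ voyevi, bolisi ~ volisi — Palen b corresponds to Yozilen v word-initially before a back vowel.
popivos ~ fofivos — Palen p corresponds to Yozilen f between vowels (before a front vowel).
Applying these to Palen 'bopiku':
  bopiku → vopiku   (b→v word-initially before a back vowel)
  vopiku → vofiku   (p→f between vowels (before a front vowel))
So the Yozilen cognate is 'vofiku'.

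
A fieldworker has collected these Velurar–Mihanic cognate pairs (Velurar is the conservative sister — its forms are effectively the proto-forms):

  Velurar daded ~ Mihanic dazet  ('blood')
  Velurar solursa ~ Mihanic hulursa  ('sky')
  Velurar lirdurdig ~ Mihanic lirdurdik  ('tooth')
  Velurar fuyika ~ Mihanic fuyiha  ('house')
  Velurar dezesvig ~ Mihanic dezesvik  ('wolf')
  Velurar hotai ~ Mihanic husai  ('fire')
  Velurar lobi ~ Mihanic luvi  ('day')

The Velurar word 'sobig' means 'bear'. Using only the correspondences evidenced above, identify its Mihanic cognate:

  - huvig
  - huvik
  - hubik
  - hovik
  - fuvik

solursa ~ hulursa — Velurar s corresponds to Mihanic h word-initially before a back vowel.
lobi ~ luvi — Velurar o corresponds to Mihanic u after a consonant, before a labial obstruent.
lobi ~ luvi — Velurar b corresponds to Mihanic v between vowels (before a front vowel).
lirdurdig ~ lirdurdik, dezesvig ~ dezesvik — Velurar g corresponds to Mihanic k word-finally.
Applying these to Velurar 'sobig':
  sobig → hobig   (s→h word-initially before a back vowel)
  hobig → hubig   (o→u after a consonant, before a labial obstruent)
  hubig → huvig   (b→v between vowels (before a front vowel))
  huvig → huvik   (g→k word-finally)
So the Mihanic cognate is 'huvik'.

huvik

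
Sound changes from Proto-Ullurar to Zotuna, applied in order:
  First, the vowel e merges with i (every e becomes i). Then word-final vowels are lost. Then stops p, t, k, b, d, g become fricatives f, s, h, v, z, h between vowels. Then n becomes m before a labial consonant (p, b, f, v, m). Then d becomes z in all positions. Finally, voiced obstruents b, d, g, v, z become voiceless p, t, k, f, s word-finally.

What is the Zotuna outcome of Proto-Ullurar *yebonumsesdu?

yivonumsiss

Zotuna: *yebonumsesdu > yibonumsisdu > yibonumsisd > yivonumsisd > yivonumsisz > yivonumsiss  (by vowel merger, apocope, intervocalic lenition, unconditioned shift, final devoicing)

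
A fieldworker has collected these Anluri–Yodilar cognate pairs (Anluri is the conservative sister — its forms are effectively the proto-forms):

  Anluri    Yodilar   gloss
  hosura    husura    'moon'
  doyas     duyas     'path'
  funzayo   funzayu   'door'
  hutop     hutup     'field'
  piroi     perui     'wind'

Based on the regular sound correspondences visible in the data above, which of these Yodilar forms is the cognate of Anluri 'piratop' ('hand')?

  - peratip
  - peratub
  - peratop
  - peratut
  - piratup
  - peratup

piroi ~ perui — Anluri i corresponds to Yodilar e after a consonant, before r.
hutop ~ hutup — Anluri o corresponds to Yodilar u after a consonant, before a labial obstruent.
Applying these to Anluri 'piratop':
  piratop → peratop   (i→e after a consonant, before r)
  peratop → peratup   (o→u after a consonant, before a labial obstruent)
So the Yodilar cognate is 'peratup'.

peratup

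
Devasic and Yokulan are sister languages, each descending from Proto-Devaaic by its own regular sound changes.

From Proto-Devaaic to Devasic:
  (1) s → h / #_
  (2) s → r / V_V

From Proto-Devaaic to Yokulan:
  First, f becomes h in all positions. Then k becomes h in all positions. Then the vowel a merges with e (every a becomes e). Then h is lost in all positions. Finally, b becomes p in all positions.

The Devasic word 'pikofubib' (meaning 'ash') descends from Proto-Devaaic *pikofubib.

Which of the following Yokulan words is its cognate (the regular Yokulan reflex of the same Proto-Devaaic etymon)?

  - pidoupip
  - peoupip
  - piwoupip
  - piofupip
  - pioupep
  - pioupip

pioupip

Yokulan: *pikofubib > pikohubib > pihohubib > pioubib > pioupip  (by unconditioned shift, unconditioned shift, h-loss, unconditioned shift)
Only 'pioupip' matches the regular Yokulan development of *pikofubib.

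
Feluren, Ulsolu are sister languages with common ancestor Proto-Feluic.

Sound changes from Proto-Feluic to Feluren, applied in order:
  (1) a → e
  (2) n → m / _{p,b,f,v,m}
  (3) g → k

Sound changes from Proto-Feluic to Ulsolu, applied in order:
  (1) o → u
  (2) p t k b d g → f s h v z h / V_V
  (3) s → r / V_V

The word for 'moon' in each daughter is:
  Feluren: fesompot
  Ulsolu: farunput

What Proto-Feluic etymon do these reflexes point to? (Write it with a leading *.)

*fasonpot

Position 7: Feluren has o, Ulsolu has u. Feluren preserves o here (none of its changes turn any other segment into o), so the proto-segment is *o.
Position 4: Feluren has o, Ulsolu has u. Feluren preserves o here (none of its changes turn any other segment into o), so the proto-segment is *o.
Position 5: Feluren has m, Ulsolu has n. Ulsolu preserves n here (none of its changes turn any other segment into n), so the proto-segment is *n.
This points to *fasonpot. Verify forward in each daughter:
Feluren: *fasonpot > fesonpot > fesompot  (by vowel merger, nasal place assimilation)
Ulsolu: *fasonpot > fasunput > farunput  (by vowel merger, rhotacism)
Only *fasonpot yields all of Feluren fesompot, Ulsolu farunput.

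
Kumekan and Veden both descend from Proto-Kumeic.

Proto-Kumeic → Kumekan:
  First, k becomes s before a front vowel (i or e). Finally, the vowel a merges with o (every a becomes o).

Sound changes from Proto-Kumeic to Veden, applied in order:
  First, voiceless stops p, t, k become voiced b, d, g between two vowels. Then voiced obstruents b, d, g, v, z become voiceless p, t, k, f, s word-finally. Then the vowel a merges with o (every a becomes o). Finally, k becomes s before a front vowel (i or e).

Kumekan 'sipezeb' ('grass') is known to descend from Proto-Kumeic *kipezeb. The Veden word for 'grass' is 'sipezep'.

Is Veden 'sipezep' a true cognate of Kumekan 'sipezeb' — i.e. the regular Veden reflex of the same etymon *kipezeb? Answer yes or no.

Derive the expected Veden reflex of *kipezeb:
Veden: *kipezeb > kibezeb > kibezep > sibezep  (by intervocalic voicing, final devoicing, palatalisation)
The regular Veden reflex would be 'sibezep', but the attested form is 'sipezep'. The correspondence is irregular, so they are not cognates (the Veden form has a different source).

no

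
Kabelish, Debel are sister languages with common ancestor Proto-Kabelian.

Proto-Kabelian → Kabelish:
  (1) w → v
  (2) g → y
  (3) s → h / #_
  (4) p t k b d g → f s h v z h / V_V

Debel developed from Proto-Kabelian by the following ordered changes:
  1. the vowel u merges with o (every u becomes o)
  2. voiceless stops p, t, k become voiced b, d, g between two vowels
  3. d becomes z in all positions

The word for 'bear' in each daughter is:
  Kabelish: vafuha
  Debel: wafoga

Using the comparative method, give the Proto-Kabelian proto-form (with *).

Position 4: Kabelish has u, Debel has o. Kabelish preserves u here (none of its changes turn any other segment into u), so the proto-segment is *u.
Position 5: Kabelish has h, Debel has g. Taking the neighbouring segments as reconstructed: Kabelish h could go back to *k or *h; Debel g could go back to *k or *g — the one source consistent with every daughter is *k.
Position 1: Kabelish has v, Debel has w. Debel preserves w here (none of its changes turn any other segment into w), so the proto-segment is *w.
This points to *wafuka. Verify forward in each daughter:
Kabelish: start from *wafuka.
  rule 1 (unconditioned shift): wafuka → vafuka
  rule 2: no change — vafuka
  rule 3: no change — vafuka
  rule 4 (intervocalic lenition): vafuka → vafuha
  ⇒ Kabelish vafuha
Debel: start from *wafuka.
  rule 1 (vowel merger): wafuka → wafoka
  rule 2 (intervocalic voicing): wafoka → wafoga
  rule 3: no change — wafoga
  ⇒ Debel wafoga
*wafuka is the unique common source.

*wafuka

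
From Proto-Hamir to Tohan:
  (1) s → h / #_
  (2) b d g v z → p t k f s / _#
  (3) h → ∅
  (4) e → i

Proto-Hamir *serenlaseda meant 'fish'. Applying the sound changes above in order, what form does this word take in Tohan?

irinlasida

Tohan: start from *serenlaseda.
  rule 1 (debuccalisation): serenlaseda → herenlaseda
  rule 2: no change — herenlaseda
  rule 3 (h-loss): herenlaseda → erenlaseda
  rule 4 (vowel merger): erenlaseda → irinlasida
  ⇒ Tohan irinlasida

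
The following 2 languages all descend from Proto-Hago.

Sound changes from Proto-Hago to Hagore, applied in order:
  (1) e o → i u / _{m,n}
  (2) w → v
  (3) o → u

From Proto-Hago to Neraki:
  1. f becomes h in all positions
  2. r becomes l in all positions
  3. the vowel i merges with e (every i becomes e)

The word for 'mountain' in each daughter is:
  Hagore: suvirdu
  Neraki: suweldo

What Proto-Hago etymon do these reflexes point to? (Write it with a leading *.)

*suwirdo

Position 4: Hagore has i, Neraki has e. Taking the neighbouring segments as reconstructed: Hagore i can only go back to *i; Neraki e could go back to *e or *i — the one source consistent with every daughter is *i.
Position 3: Hagore has v, Neraki has w. Neraki preserves w here (none of its changes turn any other segment into w), so the proto-segment is *w.
Position 7: Hagore has u, Neraki has o. Neraki preserves o here (none of its changes turn any other segment into o), so the proto-segment is *o.
Verify the candidate proto-form against each daughter:
Hagore: *suwirdo
  suwirdo (rule 1 does not apply)
  suwirdo → suvirdo   [unconditioned shift]
  suvirdo → suvirdu   [vowel merger]
  giving Hagore suvirdu.
Neraki: start from *suwirdo.
  rule 1: no change — suwirdo
  rule 2 (unconditioned shift): suwirdo → suwildo
  rule 3 (vowel merger): suwildo → suweldo
  ⇒ Neraki suweldo
No other proto-form is consistent with every reflex, so the reconstruction is *suwirdo.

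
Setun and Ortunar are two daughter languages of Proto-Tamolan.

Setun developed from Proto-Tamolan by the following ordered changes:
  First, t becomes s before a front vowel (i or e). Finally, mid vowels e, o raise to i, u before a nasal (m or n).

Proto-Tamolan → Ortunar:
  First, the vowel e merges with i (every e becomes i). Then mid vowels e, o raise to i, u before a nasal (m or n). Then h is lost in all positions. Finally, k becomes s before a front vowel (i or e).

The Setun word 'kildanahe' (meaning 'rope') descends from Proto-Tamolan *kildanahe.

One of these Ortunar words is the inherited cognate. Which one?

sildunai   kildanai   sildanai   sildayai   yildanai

Ortunar: start from *kildanahe.
  rule 1 (vowel merger): kildanahe → kildanahi
  rule 2: no change — kildanahi
  rule 3 (h-loss): kildanahi → kildanai
  rule 4 (palatalisation): kildanai → sildanai
  ⇒ Ortunar sildanai
Only 'sildanai' matches the regular Ortunar development of *kildanahe.

sildanai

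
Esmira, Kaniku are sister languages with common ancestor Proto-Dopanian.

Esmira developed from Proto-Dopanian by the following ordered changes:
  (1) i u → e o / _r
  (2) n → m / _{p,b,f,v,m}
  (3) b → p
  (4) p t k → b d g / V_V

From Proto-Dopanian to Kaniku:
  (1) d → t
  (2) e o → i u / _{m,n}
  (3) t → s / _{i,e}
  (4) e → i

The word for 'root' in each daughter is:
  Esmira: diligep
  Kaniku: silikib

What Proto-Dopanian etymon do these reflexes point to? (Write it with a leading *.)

*dilikeb

Position 5: Esmira has g, Kaniku has k. Kaniku preserves k here (none of its changes turn any other segment into k), so the proto-segment is *k.
Position 7: Esmira has p, Kaniku has b. Kaniku preserves b here (none of its changes turn any other segment into b), so the proto-segment is *b.
Position 1: Esmira has d, Kaniku has s. Taking the neighbouring segments as reconstructed: Esmira d can only go back to *d; Kaniku s could go back to *t or *d or *s — the one source consistent with every daughter is *d.
This points to *dilikeb. Verify forward in each daughter:
Esmira: start from *dilikeb.
  rule 1: no change — dilikeb
  rule 2: no change — dilikeb
  rule 3 (unconditioned shift): dilikeb → dilikep
  rule 4 (intervocalic voicing): dilikep → diligep
  ⇒ Esmira diligep
Kaniku: start from *dilikeb.
  rule 1 (unconditioned shift): dilikeb → tilikeb
  rule 2: no change — tilikeb
  rule 3 (palatalisation): tilikeb → silikeb
  rule 4 (vowel merger): silikeb → silikib
  ⇒ Kaniku silikib
No other proto-form is consistent with every reflex, so the reconstruction is *dilikeb.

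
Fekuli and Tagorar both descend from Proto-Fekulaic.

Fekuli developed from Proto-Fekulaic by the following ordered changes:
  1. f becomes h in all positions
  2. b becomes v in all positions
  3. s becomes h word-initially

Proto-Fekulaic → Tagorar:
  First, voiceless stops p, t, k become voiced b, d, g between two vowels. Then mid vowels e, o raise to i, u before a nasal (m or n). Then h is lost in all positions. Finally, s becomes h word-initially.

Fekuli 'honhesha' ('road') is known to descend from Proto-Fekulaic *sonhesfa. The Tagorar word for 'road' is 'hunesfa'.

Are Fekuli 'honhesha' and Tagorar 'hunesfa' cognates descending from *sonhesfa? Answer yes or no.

yes

Derive the expected Tagorar reflex of *sonhesfa:
Tagorar: start from *sonhesfa.
  rule 1: no change — sonhesfa
  rule 2 (pre-nasal raising): sonhesfa → sunhesfa
  rule 3 (h-loss): sunhesfa → sunesfa
  rule 4 (debuccalisation): sunesfa → hunesfa
  ⇒ Tagorar hunesfa
Tagorar 'hunesfa' matches the regular reflex exactly, so the pair is cognate.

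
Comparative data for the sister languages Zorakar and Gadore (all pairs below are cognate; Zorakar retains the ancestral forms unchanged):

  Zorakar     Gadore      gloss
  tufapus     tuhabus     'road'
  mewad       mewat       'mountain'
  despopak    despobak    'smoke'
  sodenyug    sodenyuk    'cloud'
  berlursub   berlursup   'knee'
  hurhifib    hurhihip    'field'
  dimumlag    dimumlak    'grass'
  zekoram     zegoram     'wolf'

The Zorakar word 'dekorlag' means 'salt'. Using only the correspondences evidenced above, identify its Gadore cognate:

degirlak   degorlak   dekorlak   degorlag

degorlak

zekoram ~ zegoram — Zorakar k corresponds to Gadore g between vowels (before a back vowel).
sodenyug ~ sodenyuk, dimumlag ~ dimumlak — Zorakar g corresponds to Gadore k word-finally.
Applying these to Zorakar 'dekorlag':
  dekorlag → degorlag   (k→g between vowels (before a back vowel))
  degorlag → degorlak   (g→k word-finally)
So the Gadore cognate is 'degorlak'.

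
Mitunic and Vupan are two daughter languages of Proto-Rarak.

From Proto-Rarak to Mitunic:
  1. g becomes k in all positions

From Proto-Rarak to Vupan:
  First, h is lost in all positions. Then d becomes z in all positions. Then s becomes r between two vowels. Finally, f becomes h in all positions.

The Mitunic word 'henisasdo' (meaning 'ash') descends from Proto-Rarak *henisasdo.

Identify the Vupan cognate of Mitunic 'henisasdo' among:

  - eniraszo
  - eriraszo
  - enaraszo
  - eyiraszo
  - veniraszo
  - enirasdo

eniraszo

Vupan: *henisasdo
  henisasdo → enisasdo   [h-loss]
  enisasdo → enisaszo   [unconditioned shift]
  enisaszo → eniraszo   [rhotacism]
  eniraszo (rule 4 does not apply)
  giving Vupan eniraszo.
Among the options, 'eniraszo' alone shows every Vupan change applied in order.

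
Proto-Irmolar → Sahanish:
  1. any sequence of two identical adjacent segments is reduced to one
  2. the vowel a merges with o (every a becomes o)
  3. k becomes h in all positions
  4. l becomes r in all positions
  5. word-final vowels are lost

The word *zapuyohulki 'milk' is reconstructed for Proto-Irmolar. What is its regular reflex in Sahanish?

Sahanish: start from *zapuyohulki.
  rule 1: no change — zapuyohulki
  rule 2 (vowel merger): zapuyohulki → zopuyohulki
  rule 3 (unconditioned shift): zopuyohulki → zopuyohulhi
  rule 4 (unconditioned shift): zopuyohulhi → zopuyohurhi
  rule 5 (apocope): zopuyohurhi → zopuyohurh
  ⇒ Sahanish zopuyohurh

zopuyohurh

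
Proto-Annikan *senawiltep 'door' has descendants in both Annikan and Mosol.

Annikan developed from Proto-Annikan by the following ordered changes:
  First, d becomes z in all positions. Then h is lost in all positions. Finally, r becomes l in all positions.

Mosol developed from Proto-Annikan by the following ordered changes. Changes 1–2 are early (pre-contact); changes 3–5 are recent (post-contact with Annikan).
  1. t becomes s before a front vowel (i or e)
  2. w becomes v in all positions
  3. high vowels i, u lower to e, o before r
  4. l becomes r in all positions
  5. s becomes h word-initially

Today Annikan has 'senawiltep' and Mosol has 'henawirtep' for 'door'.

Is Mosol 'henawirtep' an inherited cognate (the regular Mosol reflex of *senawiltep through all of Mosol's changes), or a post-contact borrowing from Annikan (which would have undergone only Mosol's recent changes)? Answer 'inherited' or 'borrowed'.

borrowed

If inherited, *senawiltep would pass through all of Mosol's changes:
Mosol: *senawiltep > senawilsep > senavilsep > senavirsep > henavirsep  (by palatalisation, unconditioned shift, unconditioned shift, debuccalisation)
If borrowed from Annikan 'senawiltep' after the early changes, it would undergo only the recent ones:
  rule 3 (pre-rhotic lowering): no change (senawiltep)
  rule 4 (unconditioned shift): senawiltep → senawirtep
  rule 5 (debuccalisation): senawirtep → henawirtep
  ⇒ as a loan: henawirtep
Mosol 'henawirtep' matches the loan outcome 'henawirtep', not the inherited 'henavirsep' — it skipped the early Mosol changes, so it was borrowed from Annikan.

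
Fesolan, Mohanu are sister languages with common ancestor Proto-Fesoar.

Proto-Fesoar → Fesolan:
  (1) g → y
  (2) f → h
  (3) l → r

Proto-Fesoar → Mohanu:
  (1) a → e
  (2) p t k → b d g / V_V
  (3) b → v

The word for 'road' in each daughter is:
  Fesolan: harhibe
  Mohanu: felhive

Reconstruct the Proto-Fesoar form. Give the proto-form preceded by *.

Position 6: Fesolan has b, Mohanu has v. Fesolan preserves b here (none of its changes turn any other segment into b), so the proto-segment is *b.
Position 1: Fesolan has h, Mohanu has f. Mohanu preserves f here (none of its changes turn any other segment into f), so the proto-segment is *f.
Position 2: Fesolan has a, Mohanu has e. Fesolan preserves a here (none of its changes turn any other segment into a), so the proto-segment is *a.
Verify the candidate proto-form against each daughter:
Fesolan: *falhibe
  falhibe (rule 1 does not apply)
  falhibe → halhibe   [unconditioned shift]
  halhibe → harhibe   [unconditioned shift]
  giving Fesolan harhibe.
Mohanu: *falhibe > felhibe > felhive  (by vowel merger, unconditioned shift)
No other proto-form is consistent with every reflex, so the reconstruction is *falhibe.

*falhibe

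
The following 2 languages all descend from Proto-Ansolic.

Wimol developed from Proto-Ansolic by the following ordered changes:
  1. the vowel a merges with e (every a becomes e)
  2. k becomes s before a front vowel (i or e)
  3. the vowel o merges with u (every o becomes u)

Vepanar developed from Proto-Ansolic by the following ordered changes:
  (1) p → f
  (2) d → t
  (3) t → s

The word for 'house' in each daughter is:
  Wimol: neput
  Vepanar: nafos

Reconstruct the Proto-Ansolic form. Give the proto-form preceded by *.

Position 3: Wimol has p, Vepanar has f. Wimol preserves p here (none of its changes turn any other segment into p), so the proto-segment is *p.
Position 5: Wimol has t, Vepanar has s. Wimol preserves t here (none of its changes turn any other segment into t), so the proto-segment is *t.
Continuing position by position gives *napot; check it forward:
Wimol: *napot > nepot > neput  (by vowel merger, vowel merger)
Vepanar: *napot > nafot > nafos  (by unconditioned shift, unconditioned shift)
No other proto-form is consistent with every reflex, so the reconstruction is *napot.

*napot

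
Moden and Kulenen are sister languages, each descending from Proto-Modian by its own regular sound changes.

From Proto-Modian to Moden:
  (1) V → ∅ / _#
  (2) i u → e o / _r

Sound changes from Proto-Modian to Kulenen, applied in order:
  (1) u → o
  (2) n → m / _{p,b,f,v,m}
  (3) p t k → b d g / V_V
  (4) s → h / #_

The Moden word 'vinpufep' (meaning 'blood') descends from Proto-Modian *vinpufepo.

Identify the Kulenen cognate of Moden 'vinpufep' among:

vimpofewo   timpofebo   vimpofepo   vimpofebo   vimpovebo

vimpofebo

Kulenen: *vinpufepo
  vinpufepo → vinpofepo   [vowel merger]
  vinpofepo → vimpofepo   [nasal place assimilation]
  vimpofepo → vimpofebo   [intervocalic voicing]
  vimpofebo (rule 4 does not apply)
  giving Kulenen vimpofebo.
Only 'vimpofebo' matches the regular Kulenen development of *vinpufepo.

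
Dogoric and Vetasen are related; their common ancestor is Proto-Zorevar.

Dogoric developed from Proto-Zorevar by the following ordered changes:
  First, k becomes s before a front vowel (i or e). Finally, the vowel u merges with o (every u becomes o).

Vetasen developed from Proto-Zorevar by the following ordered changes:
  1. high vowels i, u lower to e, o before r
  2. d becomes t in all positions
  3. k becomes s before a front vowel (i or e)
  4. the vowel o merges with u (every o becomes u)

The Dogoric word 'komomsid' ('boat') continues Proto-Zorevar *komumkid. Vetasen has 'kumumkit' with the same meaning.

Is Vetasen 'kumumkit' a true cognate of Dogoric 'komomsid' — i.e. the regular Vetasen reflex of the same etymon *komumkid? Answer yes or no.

no

Derive the expected Vetasen reflex of *komumkid:
Vetasen: start from *komumkid.
  rule 1: no change — komumkid
  rule 2 (unconditioned shift): komumkid → komumkit
  rule 3 (palatalisation): komumkit → komumsit
  rule 4 (vowel merger): komumsit → kumumsit
  ⇒ Vetasen kumumsit
The regular Vetasen reflex would be 'kumumsit', but the attested form is 'kumumkit'. The correspondence is irregular, so they are not cognates (the Vetasen form has a different source).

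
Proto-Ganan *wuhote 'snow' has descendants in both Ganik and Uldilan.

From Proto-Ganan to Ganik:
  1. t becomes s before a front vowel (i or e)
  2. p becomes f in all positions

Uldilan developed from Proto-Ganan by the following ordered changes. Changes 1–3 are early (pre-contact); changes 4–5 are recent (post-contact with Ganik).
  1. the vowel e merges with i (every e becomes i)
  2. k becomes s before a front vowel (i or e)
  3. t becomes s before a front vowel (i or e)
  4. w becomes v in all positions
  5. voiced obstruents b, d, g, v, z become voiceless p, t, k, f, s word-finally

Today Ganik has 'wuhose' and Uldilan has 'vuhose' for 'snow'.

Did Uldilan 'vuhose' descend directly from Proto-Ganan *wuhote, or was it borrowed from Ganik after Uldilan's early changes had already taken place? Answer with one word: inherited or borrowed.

If inherited, *wuhote would pass through all of Uldilan's changes:
Uldilan: *wuhote > wuhoti > wuhosi > vuhosi  (by vowel merger, palatalisation, unconditioned shift)
If borrowed from Ganik 'wuhose' after the early changes, it would undergo only the recent ones:
  rule 4 (unconditioned shift): wuhose → vuhose
  rule 5 (final devoicing): no change (vuhose)
  ⇒ as a loan: vuhose
Uldilan 'vuhose' matches the loan outcome 'vuhose', not the inherited 'vuhosi' — it skipped the early Uldilan changes, so it was borrowed from Ganik.

borrowed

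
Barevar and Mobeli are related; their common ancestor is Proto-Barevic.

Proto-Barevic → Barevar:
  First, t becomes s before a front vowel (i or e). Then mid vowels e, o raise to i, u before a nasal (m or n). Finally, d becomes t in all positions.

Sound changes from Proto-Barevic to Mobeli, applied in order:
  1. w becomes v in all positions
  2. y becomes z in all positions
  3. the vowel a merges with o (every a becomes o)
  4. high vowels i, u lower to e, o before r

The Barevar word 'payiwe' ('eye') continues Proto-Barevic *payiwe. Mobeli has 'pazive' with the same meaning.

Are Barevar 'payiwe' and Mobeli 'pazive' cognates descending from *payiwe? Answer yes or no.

no

Derive the expected Mobeli reflex of *payiwe:
Mobeli: start from *payiwe.
  rule 1 (unconditioned shift): payiwe → payive
  rule 2 (unconditioned shift): payive → pazive
  rule 3 (vowel merger): pazive → pozive
  rule 4: no change — pozive
  ⇒ Mobeli pozive
The regular Mobeli reflex would be 'pozive', but the attested form is 'pazive'. The correspondence is irregular, so they are not cognates (the Mobeli form has a different source).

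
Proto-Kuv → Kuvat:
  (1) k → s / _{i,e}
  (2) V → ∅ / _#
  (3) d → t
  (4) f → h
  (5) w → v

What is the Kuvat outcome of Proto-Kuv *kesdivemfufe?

Kuvat: start from *kesdivemfufe.
  rule 1 (palatalisation): kesdivemfufe → sesdivemfufe
  rule 2 (apocope): sesdivemfufe → sesdivemfuf
  rule 3 (unconditioned shift): sesdivemfuf → sestivemfuf
  rule 4 (unconditioned shift): sestivemfuf → sestivemhuh
  rule 5: no change — sestivemhuh
  ⇒ Kuvat sestivemhuh

sestivemhuh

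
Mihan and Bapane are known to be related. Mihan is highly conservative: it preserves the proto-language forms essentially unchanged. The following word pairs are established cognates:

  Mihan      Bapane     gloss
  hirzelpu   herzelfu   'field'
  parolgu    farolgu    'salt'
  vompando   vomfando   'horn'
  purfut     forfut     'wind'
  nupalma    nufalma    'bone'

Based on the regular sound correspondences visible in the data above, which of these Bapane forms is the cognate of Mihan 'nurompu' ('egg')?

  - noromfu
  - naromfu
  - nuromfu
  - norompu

purfut ~ forfut — Mihan u corresponds to Bapane o after a consonant, before r.
hirzelpu ~ herzelfu — Mihan p corresponds to Bapane f after a consonant, before a back vowel.
Applying these to Mihan 'nurompu':
  nurompu → norompu   (u→o after a consonant, before r)
  norompu → noromfu   (p→f after a consonant, before a back vowel)
So the Bapane cognate is 'noromfu'.

noromfu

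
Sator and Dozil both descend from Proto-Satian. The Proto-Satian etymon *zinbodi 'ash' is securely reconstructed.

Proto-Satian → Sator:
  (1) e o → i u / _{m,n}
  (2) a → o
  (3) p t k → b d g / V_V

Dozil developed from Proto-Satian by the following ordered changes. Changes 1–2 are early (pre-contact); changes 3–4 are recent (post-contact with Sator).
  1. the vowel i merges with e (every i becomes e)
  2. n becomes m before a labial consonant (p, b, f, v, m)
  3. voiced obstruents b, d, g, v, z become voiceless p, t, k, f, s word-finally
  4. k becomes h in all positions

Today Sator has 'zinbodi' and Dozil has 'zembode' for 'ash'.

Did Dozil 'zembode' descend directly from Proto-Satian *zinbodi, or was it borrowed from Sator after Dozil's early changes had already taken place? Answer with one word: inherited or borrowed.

inherited

If inherited, *zinbodi would pass through all of Dozil's changes:
Dozil: start from *zinbodi.
  rule 1 (vowel merger): zinbodi → zenbode
  rule 2 (nasal place assimilation): zenbode → zembode
  rule 3: no change — zembode
  rule 4: no change — zembode
  ⇒ Dozil zembode
If borrowed from Sator 'zinbodi' after the early changes, it would undergo only the recent ones:
  rule 3 (final devoicing): no change (zinbodi)
  rule 4 (unconditioned shift): no change (zinbodi)
  ⇒ as a loan: zinbodi
Dozil 'zembode' matches the inherited outcome exactly, so it is an inherited cognate, not a loan.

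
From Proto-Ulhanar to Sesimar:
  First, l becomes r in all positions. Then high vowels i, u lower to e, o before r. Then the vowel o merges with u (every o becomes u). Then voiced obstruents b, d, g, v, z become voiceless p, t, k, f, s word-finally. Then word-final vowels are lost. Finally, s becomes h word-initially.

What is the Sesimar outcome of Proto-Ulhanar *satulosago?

haturusag

Sesimar: *satulosago > saturosago > satorosago > saturusagu > saturusag > haturusag  (by unconditioned shift, pre-rhotic lowering, vowel merger, apocope, debuccalisation)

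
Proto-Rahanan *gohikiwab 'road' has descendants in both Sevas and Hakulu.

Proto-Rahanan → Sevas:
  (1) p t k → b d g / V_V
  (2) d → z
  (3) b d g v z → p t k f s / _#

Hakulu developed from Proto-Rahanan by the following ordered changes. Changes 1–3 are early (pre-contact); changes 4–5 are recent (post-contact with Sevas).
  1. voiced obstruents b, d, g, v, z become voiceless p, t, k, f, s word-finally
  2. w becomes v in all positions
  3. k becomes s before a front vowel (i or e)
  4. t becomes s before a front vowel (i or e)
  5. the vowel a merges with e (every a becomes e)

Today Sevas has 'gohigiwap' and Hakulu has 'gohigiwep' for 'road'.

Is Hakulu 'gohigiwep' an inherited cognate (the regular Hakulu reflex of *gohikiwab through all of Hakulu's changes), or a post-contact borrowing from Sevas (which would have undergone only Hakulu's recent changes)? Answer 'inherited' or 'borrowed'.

If inherited, *gohikiwab would pass through all of Hakulu's changes:
Hakulu: start from *gohikiwab.
  rule 1 (final devoicing): gohikiwab → gohikiwap
  rule 2 (unconditioned shift): gohikiwap → gohikivap
  rule 3 (palatalisation): gohikivap → gohisivap
  rule 4: no change — gohisivap
  rule 5 (vowel merger): gohisivap → gohisivep
  ⇒ Hakulu gohisivep
If borrowed from Sevas 'gohigiwap' after the early changes, it would undergo only the recent ones:
  rule 4 (palatalisation): no change (gohigiwap)
  rule 5 (vowel merger): gohigiwap → gohigiwep
  ⇒ as a loan: gohigiwep
Hakulu 'gohigiwep' matches the loan outcome 'gohigiwep', not the inherited 'gohisivep' — it skipped the early Hakulu changes, so it was borrowed from Sevas.

borrowed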